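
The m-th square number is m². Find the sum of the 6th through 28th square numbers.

Σ_{i=6}^{28} i² = 7714 − 55 = 7659.

7659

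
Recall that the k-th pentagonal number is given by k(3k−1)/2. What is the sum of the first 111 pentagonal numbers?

689976

Σ i(3i−1)/2 = (3Σi² − Σi) / 2 over i = 1..111.
Σi = 6216 and Σi² = 462056.
(3·462056 − 1·6216) / 2 = 1379952/2 = 689976.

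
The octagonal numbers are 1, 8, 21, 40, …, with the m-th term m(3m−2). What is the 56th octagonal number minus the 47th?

2763

56·(3·56 − 2) = 9296 and 47·(3·47 − 2) = 6533.
Difference: 9296 − 6533 = 2763.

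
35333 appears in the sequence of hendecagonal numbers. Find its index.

Set n(9n−7)/2 = 35333, giving 9n² − 7n − 70666 = 0.
So n = (7 + 1595) / 18 = 1602/18 = 89.
Check: 89·(9·89 − 7)/2 = 35333. ✓

89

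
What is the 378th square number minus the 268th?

71060

378² = 142884 and 268² = 71824.
Difference: 142884 − 71824 = 71060.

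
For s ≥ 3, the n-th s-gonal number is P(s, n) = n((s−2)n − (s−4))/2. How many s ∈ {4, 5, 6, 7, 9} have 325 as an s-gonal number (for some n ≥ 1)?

s = 4: P(4, 18) = 324 and P(4, 19) = 361; 325 is not s-gonal.
s = 5: P(5, 14) = 287 and P(5, 15) = 330; 325 is not s-gonal.
s = 6: P(6, 13) = 325. ✓
s = 7: P(7, 11) = 286 and P(7, 12) = 342; 325 is not s-gonal.
s = 9: P(9, 10) = 325. ✓
Hits: s ∈ {6, 9} → 2.

2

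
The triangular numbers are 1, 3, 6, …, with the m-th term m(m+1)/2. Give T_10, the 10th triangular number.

55

The 10th triangular number is n(n+1)/2 with n = 10.
10·11/2 = 110/2 = 55.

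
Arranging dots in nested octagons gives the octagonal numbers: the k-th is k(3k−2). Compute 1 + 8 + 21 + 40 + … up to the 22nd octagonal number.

10879

Σ i(3i−2) = 3Σi² − 2Σi over i = 1..22.
Σi = 253 and Σi² = 3795.
3·3795 − 2·253 = 10879.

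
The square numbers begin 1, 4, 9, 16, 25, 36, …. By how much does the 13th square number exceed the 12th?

25

n² − (n−1)² = 2n − 1, so 13² − 12² = 2·13 − 1 = 25.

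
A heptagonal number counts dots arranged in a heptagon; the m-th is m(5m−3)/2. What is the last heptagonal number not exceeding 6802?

6682

Solve n(5n−3)/2 ≤ 6802 for integer n.
n = 52 gives 6682 ≤ 6802, while n = 53 gives 6943 > 6802; so the answer is 6682.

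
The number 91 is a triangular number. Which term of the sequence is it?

13

Set n(n+1)/2 = 91, giving n² + n − 182 = 0.
So n = (-1 + 27) / 2 = 26/2 = 13.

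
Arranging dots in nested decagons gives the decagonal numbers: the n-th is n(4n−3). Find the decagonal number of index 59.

13747

The 59th decagonal number is n(4n−3) with n = 59.
59·(4·59 − 3) = 59·233 = 13747.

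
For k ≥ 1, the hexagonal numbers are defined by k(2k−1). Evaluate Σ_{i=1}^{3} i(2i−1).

Σ i(2i−1) = 2Σi² − Σi over i = 1..3.
Σi = 6 and Σi² = 14.
2·14 − 1·6 = 22.

22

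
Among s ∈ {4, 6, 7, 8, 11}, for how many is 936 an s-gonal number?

s = 4: P(4, 30) = 900 and P(4, 31) = 961; 936 is not s-gonal.
s = 6: P(6, 21) = 861 and P(6, 22) = 946; 936 is not s-gonal.
s = 7: P(7, 19) = 874 and P(7, 20) = 970; 936 is not s-gonal.
s = 8: P(8, 18) = 936. ✓
s = 11: P(11, 14) = 833 and P(11, 15) = 960; 936 is not s-gonal.
Hits: s ∈ {8} → 1.

1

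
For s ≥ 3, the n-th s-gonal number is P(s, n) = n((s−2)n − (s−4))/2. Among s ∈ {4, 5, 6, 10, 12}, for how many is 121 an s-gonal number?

s = 4: P(4, 11) = 121. ✓
s = 5: P(5, 9) = 117 and P(5, 10) = 145; 121 is not s-gonal.
s = 6: P(6, 8) = 120 and P(6, 9) = 153; 121 is not s-gonal.
s = 10: P(10, 5) = 85 and P(10, 6) = 126; 121 is not s-gonal.
s = 12: P(12, 5) = 105 and P(12, 6) = 156; 121 is not s-gonal.
Hits: s ∈ {4} → 1.

1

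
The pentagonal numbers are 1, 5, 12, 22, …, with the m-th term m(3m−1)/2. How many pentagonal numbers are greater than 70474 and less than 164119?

114

The n-th pentagonal number is n(3n−1)/2.
Smallest index with value > 70474: n = 217 (giving 70525).
Largest index with value < 164119: n = 330 (giving 163185).
Indices 217 through 330: 114 terms.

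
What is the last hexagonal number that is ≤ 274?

231

Solve n(2n−1) ≤ 274 for integer n.
n = 11 gives 231 ≤ 274, while n = 12 gives 276 > 274; so the answer is 231.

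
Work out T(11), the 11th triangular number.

11·12/2 = 132/2 = 66.

66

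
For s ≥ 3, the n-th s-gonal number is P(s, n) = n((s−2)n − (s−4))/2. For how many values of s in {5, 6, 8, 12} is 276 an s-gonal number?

1

s = 5: P(5, 13) = 247 and P(5, 14) = 287; 276 is not s-gonal.
s = 6: P(6, 12) = 276. ✓
s = 8: P(8, 9) = 225 and P(8, 10) = 280; 276 is not s-gonal.
s = 12: P(12, 7) = 217 and P(12, 8) = 288; 276 is not s-gonal.
Hits: s ∈ {6} → 1.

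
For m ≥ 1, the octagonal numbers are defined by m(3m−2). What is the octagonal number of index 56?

9296

The 56th octagonal number is n(3n−2) with n = 56.
56·(3·56 − 2) = 56·166 = 9296.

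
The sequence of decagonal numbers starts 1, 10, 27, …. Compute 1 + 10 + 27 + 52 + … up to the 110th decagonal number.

Σ i(4i−3) = 4Σi² − 3Σi over i = 1..110.
Σi = 6105 and Σi² = 449735.
4·449735 − 3·6105 = 1780625.

1780625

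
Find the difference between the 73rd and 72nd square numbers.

n² − (n−1)² = 2n − 1, so 73² − 72² = 2·73 − 1 = 145.

145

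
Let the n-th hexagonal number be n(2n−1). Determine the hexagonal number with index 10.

190

The 10th hexagonal number is n(2n−1) with n = 10.
10·(2·10 − 1) = 10·19 = 190.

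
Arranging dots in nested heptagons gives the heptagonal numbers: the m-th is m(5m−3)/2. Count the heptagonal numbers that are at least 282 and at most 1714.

16

The n-th heptagonal number is n(5n−3)/2.
Smallest index with value ≥ 282: n = 11 (giving 286).
Largest index with value ≤ 1714: n = 26 (giving 1651).
Indices 11 through 26: 16 terms.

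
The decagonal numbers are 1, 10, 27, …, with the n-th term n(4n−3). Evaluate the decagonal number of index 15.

855

15·(4·15 − 3) = 15·57 = 855.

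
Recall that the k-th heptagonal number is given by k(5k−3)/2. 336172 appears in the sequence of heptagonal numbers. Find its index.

Set n(5n−3)/2 = 336172, giving 5n² − 3n − 672344 = 0.
The discriminant is 9 + 40·336172 = 13446889, and √13446889 = 3667.
So n = (3 + 3667) / 10 = 3670/10 = 367.
Check: 367·(5·367 − 3)/2 = 336172. ✓

367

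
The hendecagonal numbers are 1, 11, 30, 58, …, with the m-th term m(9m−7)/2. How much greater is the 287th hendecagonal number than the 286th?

Consecutive hendecagonal numbers differ by 9n − 8: here 9·287 − 8 = 2575.

2575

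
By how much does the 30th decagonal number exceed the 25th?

30·(4·30 − 3) = 3510 and 25·(4·25 − 3) = 2425.
Difference: 3510 − 2425 = 1085.

1085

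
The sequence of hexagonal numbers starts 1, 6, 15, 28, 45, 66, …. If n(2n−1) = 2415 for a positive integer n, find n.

35

Set n(2n−1) = 2415, giving 2n² − n − 2415 = 0.
So n = (1 + 139) / 4 = 140/4 = 35.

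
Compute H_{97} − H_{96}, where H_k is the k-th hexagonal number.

Consecutive hexagonal numbers differ by 4n − 3: here 4·97 − 3 = 385.

385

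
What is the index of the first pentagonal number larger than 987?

Solve n(3n−1)/2 > 987 for integer n.
The largest n with value ≤ 987 is 25 (since 925 ≤ 987 < 1001), so the first above is n = 26, value 1001.

26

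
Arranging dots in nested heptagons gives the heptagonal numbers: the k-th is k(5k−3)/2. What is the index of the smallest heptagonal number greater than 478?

Solve n(5n−3)/2 > 478 for integer n.
The largest n with value ≤ 478 is 14 (since 469 ≤ 478 < 540), so the first above is n = 15, value 540.

15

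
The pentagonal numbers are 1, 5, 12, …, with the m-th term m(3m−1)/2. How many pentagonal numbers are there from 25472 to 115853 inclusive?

The n-th pentagonal number is n(3n−1)/2.
Smallest index with value ≥ 25472: n = 131 (giving 25676).
Largest index with value ≤ 115853: n = 278 (giving 115787).
Indices 131 through 278: 148 terms.

148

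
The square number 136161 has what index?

369

We need n² = 136161, so n = √136161 = 369.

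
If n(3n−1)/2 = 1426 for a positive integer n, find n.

Set n(3n−1)/2 = 1426, giving 3n² − n − 2852 = 0.
The discriminant is 1 + 24·1426 = 34225, and √34225 = 185.
So n = (1 + 185) / 6 = 186/6 = 31.

31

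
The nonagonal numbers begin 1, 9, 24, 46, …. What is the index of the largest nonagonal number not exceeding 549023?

396

Solve n(7n−5)/2 ≤ 549023 for integer n.
n = 396 gives 547866 ≤ 549023, while n = 397 gives 550639 > 549023; so the answer is index 396.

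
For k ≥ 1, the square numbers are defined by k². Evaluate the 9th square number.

81

9² = 81.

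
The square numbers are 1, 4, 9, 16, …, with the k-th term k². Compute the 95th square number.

The 95th square number is n² with n = 95.
95² = 9025.

9025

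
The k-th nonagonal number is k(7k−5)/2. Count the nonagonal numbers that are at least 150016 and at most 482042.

The n-th nonagonal number is n(7n−5)/2.
Smallest index with value ≥ 150016: n = 208 (giving 150904).
Largest index with value ≤ 482042: n = 371 (giving 480816).
Indices 208 through 371: 164 terms.

164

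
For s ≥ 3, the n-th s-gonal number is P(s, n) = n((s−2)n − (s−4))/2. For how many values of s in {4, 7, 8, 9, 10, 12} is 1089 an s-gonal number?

2

s = 4: P(4, 33) = 1089. ✓
s = 7: P(7, 21) = 1071 and P(7, 22) = 1177; 1089 is not s-gonal.
s = 8: P(8, 19) = 1045 and P(8, 20) = 1160; 1089 is not s-gonal.
s = 9: P(9, 18) = 1089. ✓
s = 10: P(10, 16) = 976 and P(10, 17) = 1105; 1089 is not s-gonal.
s = 12: P(12, 15) = 1065 and P(12, 16) = 1216; 1089 is not s-gonal.
Hits: s ∈ {4, 9} → 2.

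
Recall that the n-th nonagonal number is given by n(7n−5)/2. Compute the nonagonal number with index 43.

6364

43·(7·43 − 5)/2 = 43·296/2 = 43·148 = 6364.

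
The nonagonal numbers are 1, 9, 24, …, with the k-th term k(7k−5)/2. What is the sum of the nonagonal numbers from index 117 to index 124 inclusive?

Σ i(7i−5)/2 = (7Σi² − 5Σi) / 2 over i = 117..124.
Σi = 7750 − 6786 = 964 and Σi² = 643250 − 527046 = 116204.
(7·116204 − 5·964) / 2 = 808608/2 = 404304.

404304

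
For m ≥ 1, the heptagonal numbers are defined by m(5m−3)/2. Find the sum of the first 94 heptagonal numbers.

696540

Σ i(5i−3)/2 = (5Σi² − 3Σi) / 2 over i = 1..94.
Σi = 4465 and Σi² = 281295.
(5·281295 − 3·4465) / 2 = 1393080/2 = 696540.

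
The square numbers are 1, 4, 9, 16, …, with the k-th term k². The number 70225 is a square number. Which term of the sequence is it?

We need n² = 70225, so n = √70225 = 265.
Check: 265² = 70225. ✓

265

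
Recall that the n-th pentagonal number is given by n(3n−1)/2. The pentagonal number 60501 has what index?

201

Set n(3n−1)/2 = 60501, giving 3n² − n − 121002 = 0.
The discriminant is 1 + 24·60501 = 1452025, and √1452025 = 1205.
So n = (1 + 1205) / 6 = 1206/6 = 201.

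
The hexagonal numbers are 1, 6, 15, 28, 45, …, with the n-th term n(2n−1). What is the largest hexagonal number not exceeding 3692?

Solve n(2n−1) ≤ 3692 for integer n.
n = 43 gives 3655 ≤ 3692, while n = 44 gives 3828 > 3692; so the answer is 3655.

3655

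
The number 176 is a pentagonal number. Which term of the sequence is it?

Set n(3n−1)/2 = 176, giving 3n² − n − 352 = 0.
The discriminant is 1 + 24·176 = 4225, and √4225 = 65.
So n = (1 + 65) / 6 = 66/6 = 11.
Check: 11·(3·11 − 1)/2 = 176. ✓

11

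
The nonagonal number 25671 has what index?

Set n(7n−5)/2 = 25671, giving 7n² − 5n − 51342 = 0.
The discriminant is 25 + 56·25671 = 1437601, and √1437601 = 1199.
So n = (5 + 1199) / 14 = 1204/14 = 86.

86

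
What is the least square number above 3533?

Solve n² > 3533 for integer n.
The largest n with value ≤ 3533 is 59 (since 3481 ≤ 3533 < 3600), so the first above is n = 60, value 3600.

3600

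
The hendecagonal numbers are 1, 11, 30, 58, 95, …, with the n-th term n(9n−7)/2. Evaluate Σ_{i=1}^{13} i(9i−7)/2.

3367

Σ i(9i−7)/2 = (9Σi² − 7Σi) / 2 over i = 1..13.
Σi = 91 and Σi² = 819.
(9·819 − 7·91) / 2 = 6734/2 = 3367.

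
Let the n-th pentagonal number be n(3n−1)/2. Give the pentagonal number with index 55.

4510

55·(3·55 − 1)/2 = 55·164/2 = 55·82 = 4510.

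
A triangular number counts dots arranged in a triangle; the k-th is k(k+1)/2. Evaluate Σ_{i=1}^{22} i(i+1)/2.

2024

Σ i(i+1)/2 = (Σi² + Σi) / 2 over i = 1..22.
Σi = 253 and Σi² = 3795.
(1·3795 + 1·253) / 2 = 4048/2 = 2024.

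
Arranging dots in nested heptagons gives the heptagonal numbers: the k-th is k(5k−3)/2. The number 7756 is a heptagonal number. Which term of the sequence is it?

56

Set n(5n−3)/2 = 7756, giving 5n² − 3n − 15512 = 0.
The discriminant is 9 + 40·7756 = 310249, and √310249 = 557.
So n = (3 + 557) / 10 = 560/10 = 56.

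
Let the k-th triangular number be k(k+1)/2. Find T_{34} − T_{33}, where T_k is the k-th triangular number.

34

Consecutive triangular numbers differ by n: T_{34} − T_{33} = 34.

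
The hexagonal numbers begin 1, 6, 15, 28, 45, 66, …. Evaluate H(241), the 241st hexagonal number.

The 241st hexagonal number is n(2n−1) with n = 241.
241·(2·241 − 1) = 241·481 = 115921.

115921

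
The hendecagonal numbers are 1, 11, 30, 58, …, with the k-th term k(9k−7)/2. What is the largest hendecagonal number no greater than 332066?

Solve n(9n−7)/2 ≤ 332066 for integer n.
n = 272 gives 331976 ≤ 332066, while n = 273 gives 334425 > 332066; so the answer is 331976.

331976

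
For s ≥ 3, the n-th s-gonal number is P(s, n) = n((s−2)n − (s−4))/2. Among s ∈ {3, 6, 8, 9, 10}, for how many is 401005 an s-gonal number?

s = 3: P(3, 895) = 400960 and P(3, 896) = 401856; 401005 is not s-gonal.
s = 6: P(6, 448) = 400960 and P(6, 449) = 402753; 401005 is not s-gonal.
s = 8: P(8, 365) = 398945 and P(8, 366) = 401136; 401005 is not s-gonal.
s = 9: P(9, 338) = 399009 and P(9, 339) = 401376; 401005 is not s-gonal.
s = 10: P(10, 317) = 401005. ✓
Hits: s ∈ {10} → 1.

1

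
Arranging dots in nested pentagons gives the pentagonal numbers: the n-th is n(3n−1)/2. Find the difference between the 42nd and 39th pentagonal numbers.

42·(3·42 − 1)/2 = 2625 and 39·(3·39 − 1)/2 = 2262.
Difference: 2625 − 2262 = 363.

363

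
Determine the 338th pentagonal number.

171197

338·(3·338 − 1)/2 = 338·1013/2 = 171197.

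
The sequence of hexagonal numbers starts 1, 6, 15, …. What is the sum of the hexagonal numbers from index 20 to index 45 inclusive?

Σ i(2i−1) = 2Σi² − Σi over i = 20..45.
Σi = 1035 − 190 = 845 and Σi² = 31395 − 2470 = 28925.
2·28925 − 1·845 = 57005.

57005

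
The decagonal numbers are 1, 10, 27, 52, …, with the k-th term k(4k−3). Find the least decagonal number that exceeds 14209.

14220

Solve n(4n−3) > 14209 for integer n.
The largest n with value ≤ 14209 is 59 (since 13747 ≤ 14209 < 14220), so the first above is n = 60, value 14220.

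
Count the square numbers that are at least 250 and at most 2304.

The n-th square number is n².
Smallest index with value ≥ 250: n = 16 (giving 256).
Largest index with value ≤ 2304: n = 48 (giving 2304).
Indices 16 through 48: 33 terms.

33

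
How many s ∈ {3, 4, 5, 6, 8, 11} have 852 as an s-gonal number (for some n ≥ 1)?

s = 3: P(3, 40) = 820 and P(3, 41) = 861; 852 is not s-gonal.
s = 4: P(4, 29) = 841 and P(4, 30) = 900; 852 is not s-gonal.
s = 5: P(5, 24) = 852. ✓
s = 6: P(6, 20) = 780 and P(6, 21) = 861; 852 is not s-gonal.
s = 8: P(8, 17) = 833 and P(8, 18) = 936; 852 is not s-gonal.
s = 11: P(11, 14) = 833 and P(11, 15) = 960; 852 is not s-gonal.
Hits: s ∈ {5} → 1.

1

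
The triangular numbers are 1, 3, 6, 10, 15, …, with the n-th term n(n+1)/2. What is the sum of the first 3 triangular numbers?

Σ i(i+1)/2 = (Σi² + Σi) / 2 over i = 1..3.
Σi = 6 and Σi² = 14.
(1·14 + 1·6) / 2 = 20/2 = 10.

10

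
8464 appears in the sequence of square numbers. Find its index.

We need n² = 8464, so n = √8464 = 92.

92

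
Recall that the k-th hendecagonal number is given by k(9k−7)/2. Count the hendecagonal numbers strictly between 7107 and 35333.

48

The n-th hendecagonal number is n(9n−7)/2.
Smallest index with value > 7107: n = 41 (giving 7421).
Largest index with value < 35333: n = 88 (giving 34540).
Indices 41 through 88: 48 terms.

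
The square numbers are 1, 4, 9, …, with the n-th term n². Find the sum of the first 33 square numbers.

Σ_{i=1}^{33} i² = 33·34·67/6 = 12529.

12529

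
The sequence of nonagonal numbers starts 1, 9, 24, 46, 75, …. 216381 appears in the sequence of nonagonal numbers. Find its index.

Set n(7n−5)/2 = 216381, giving 7n² − 5n − 432762 = 0.
The discriminant is 25 + 56·216381 = 12117361, and √12117361 = 3481.
So n = (5 + 3481) / 14 = 3486/14 = 249.

249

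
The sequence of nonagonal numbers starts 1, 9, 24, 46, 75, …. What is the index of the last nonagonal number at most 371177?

326

Solve n(7n−5)/2 ≤ 371177 for integer n.
n = 326 gives 371151 ≤ 371177, while n = 327 gives 373434 > 371177; so the answer is index 326.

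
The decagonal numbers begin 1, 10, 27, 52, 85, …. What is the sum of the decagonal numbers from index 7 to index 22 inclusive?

Σ i(4i−3) = 4Σi² − 3Σi over i = 7..22.
Σi = 253 − 21 = 232 and Σi² = 3795 − 91 = 3704.
4·3704 − 3·232 = 14120.

14120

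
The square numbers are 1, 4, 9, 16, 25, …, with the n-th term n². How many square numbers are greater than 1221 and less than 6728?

The n-th square number is n².
Smallest index with value > 1221: n = 35 (giving 1225).
Largest index with value < 6728: n = 82 (giving 6724).
Indices 35 through 82: 48 terms.

48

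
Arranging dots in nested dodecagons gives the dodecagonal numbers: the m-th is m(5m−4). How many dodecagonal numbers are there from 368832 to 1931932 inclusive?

The n-th dodecagonal number is n(5n−4).
Smallest index with value ≥ 368832: n = 272 (giving 368832).
Largest index with value ≤ 1931932: n = 622 (giving 1931932).
Indices 272 through 622: 351 terms.

351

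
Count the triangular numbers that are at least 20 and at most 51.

4

The n-th triangular number is n(n+1)/2.
Smallest index with value ≥ 20: n = 6 (giving 21).
Largest index with value ≤ 51: n = 9 (giving 45).
Indices 6 through 9: 4 terms.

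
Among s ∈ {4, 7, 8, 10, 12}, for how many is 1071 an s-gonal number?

s = 4: P(4, 32) = 1024 and P(4, 33) = 1089; 1071 is not s-gonal.
s = 7: P(7, 21) = 1071. ✓
s = 8: P(8, 19) = 1045 and P(8, 20) = 1160; 1071 is not s-gonal.
s = 10: P(10, 16) = 976 and P(10, 17) = 1105; 1071 is not s-gonal.
s = 12: P(12, 15) = 1065 and P(12, 16) = 1216; 1071 is not s-gonal.
Hits: s ∈ {7} → 1.

1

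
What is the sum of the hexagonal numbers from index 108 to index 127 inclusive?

551230

Σ i(2i−1) = 2Σi² − Σi over i = 108..127.
Σi = 8128 − 5778 = 2350 and Σi² = 690880 − 414090 = 276790.
2·276790 − 1·2350 = 551230.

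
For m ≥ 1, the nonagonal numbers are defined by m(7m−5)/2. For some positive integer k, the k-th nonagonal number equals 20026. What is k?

Set n(7n−5)/2 = 20026, giving 7n² − 5n − 40052 = 0.
The discriminant is 25 + 56·20026 = 1121481, and √1121481 = 1059.
So n = (5 + 1059) / 14 = 1064/14 = 76.
Check: 76·(7·76 − 5)/2 = 20026. ✓

76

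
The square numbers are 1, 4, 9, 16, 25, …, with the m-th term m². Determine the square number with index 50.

2500

50² = 2500.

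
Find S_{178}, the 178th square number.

31684

178² = 31684.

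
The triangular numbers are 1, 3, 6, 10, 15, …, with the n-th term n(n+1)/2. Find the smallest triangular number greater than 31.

Solve n(n+1)/2 > 31 for integer n.
The largest n with value ≤ 31 is 7 (since 28 ≤ 31 < 36), so the first above is n = 8, value 36.

36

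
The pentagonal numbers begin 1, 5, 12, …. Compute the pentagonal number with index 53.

The 53rd pentagonal number is n(3n−1)/2 with n = 53.
53·(3·53 − 1)/2 = 53·158/2 = 53·79 = 4187.

4187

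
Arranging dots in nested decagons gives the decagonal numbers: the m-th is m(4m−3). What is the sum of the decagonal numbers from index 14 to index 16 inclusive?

2573

Σ i(4i−3) = 4Σi² − 3Σi over i = 14..16.
Σi = 136 − 91 = 45 and Σi² = 1496 − 819 = 677.
4·677 − 3·45 = 2573.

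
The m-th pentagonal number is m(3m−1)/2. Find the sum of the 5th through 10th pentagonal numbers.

Σ i(3i−1)/2 = (3Σi² − Σi) / 2 over i = 5..10.
Σi = 55 − 10 = 45 and Σi² = 385 − 30 = 355.
(3·355 − 1·45) / 2 = 1020/2 = 510.

510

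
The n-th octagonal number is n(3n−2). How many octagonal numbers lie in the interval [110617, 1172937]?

433

The n-th octagonal number is n(3n−2).
Smallest index with value ≥ 110617: n = 193 (giving 111361).
Largest index with value ≤ 1172937: n = 625 (giving 1170625).
Indices 193 through 625: 433 terms.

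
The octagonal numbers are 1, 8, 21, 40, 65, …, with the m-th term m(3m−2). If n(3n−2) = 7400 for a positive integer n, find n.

50

Set n(3n−2) = 7400, giving 3n² − 2n − 7400 = 0.
The discriminant is 4 + 12·7400 = 88804, and √88804 = 298.
So n = (2 + 298) / 6 = 300/6 = 50.
Check: 50·(3·50 − 2) = 7400. ✓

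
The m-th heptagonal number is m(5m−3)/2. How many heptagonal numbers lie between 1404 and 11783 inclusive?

The n-th heptagonal number is n(5n−3)/2.
Smallest index with value ≥ 1404: n = 24 (giving 1404).
Largest index with value ≤ 11783: n = 68 (giving 11458).
Indices 24 through 68: 45 terms.

45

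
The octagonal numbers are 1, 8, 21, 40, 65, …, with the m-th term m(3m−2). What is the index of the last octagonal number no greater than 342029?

Solve n(3n−2) ≤ 342029 for integer n.
n = 337 gives 340033 ≤ 342029, while n = 338 gives 342056 > 342029; so the answer is index 337.

337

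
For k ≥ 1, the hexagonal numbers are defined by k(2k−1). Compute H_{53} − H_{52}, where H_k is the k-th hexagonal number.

209

Consecutive hexagonal numbers differ by 4n − 3: here 4·53 − 3 = 209.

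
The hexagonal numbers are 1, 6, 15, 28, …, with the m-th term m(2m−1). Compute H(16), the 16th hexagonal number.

496

16·(2·16 − 1) = 16·31 = 496.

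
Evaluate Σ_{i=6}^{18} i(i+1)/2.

Σ i(i+1)/2 = (Σi² + Σi) / 2 over i = 6..18.
Σi = 171 − 15 = 156 and Σi² = 2109 − 55 = 2054.
(1·2054 + 1·156) / 2 = 2210/2 = 1105.

1105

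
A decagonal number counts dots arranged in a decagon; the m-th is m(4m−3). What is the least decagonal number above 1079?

Solve n(4n−3) > 1079 for integer n.
The largest n with value ≤ 1079 is 16 (since 976 ≤ 1079 < 1105), so the first above is n = 17, value 1105.

1105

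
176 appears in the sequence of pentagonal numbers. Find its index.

11

Set n(3n−1)/2 = 176, giving 3n² − n − 352 = 0.
The discriminant is 1 + 24·176 = 4225, and √4225 = 65.
So n = (1 + 65) / 6 = 66/6 = 11.
Check: 11·(3·11 − 1)/2 = 176. ✓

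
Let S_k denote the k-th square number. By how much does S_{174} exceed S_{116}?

174² = 30276 and 116² = 13456.
Difference: 30276 − 13456 = 16820.

16820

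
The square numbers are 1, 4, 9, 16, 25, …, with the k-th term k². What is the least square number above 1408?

1444

Solve n² > 1408 for integer n.
The largest n with value ≤ 1408 is 37 (since 1369 ≤ 1408 < 1444), so the first above is n = 38, value 1444.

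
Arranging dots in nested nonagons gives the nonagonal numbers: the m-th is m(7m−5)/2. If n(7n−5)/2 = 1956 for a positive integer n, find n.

24

Set n(7n−5)/2 = 1956, giving 7n² − 5n − 3912 = 0.
So n = (5 + 331) / 14 = 336/14 = 24.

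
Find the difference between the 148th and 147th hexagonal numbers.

589

Consecutive hexagonal numbers differ by 4n − 3: here 4·148 − 3 = 589.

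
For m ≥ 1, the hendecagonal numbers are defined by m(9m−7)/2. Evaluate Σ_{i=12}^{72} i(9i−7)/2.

Σ i(9i−7)/2 = (9Σi² − 7Σi) / 2 over i = 12..72.
Σi = 2628 − 66 = 2562 and Σi² = 127020 − 506 = 126514.
(9·126514 − 7·2562) / 2 = 1120692/2 = 560346.

560346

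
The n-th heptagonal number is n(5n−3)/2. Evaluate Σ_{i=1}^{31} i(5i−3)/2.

Σ i(5i−3)/2 = (5Σi² − 3Σi) / 2 over i = 1..31.
Σi = 496 and Σi² = 10416.
(5·10416 − 3·496) / 2 = 50592/2 = 25296.

25296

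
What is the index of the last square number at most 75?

Solve n² ≤ 75 for integer n.
n = 8 gives 64 ≤ 75, while n = 9 gives 81 > 75; so the answer is index 8.

8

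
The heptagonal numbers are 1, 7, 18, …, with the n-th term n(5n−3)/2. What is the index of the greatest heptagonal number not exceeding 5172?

Solve n(5n−3)/2 ≤ 5172 for integer n.
n = 45 gives 4995 ≤ 5172, while n = 46 gives 5221 > 5172; so the answer is index 45.

45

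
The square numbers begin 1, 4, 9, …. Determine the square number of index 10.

100

The 10th square number is n² with n = 10.
10² = 100.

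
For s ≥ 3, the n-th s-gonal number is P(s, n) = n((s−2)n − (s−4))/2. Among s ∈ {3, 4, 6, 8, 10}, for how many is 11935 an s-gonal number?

s = 3: P(3, 154) = 11935. ✓
s = 4: P(4, 109) = 11881 and P(4, 110) = 12100; 11935 is not s-gonal.
s = 6: P(6, 77) = 11781 and P(6, 78) = 12090; 11935 is not s-gonal.
s = 8: P(8, 63) = 11781 and P(8, 64) = 12160; 11935 is not s-gonal.
s = 10: P(10, 55) = 11935. ✓
Hits: s ∈ {3, 10} → 2.

2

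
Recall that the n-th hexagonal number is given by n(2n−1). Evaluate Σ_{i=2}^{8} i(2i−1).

Σ i(2i−1) = 2Σi² − Σi over i = 2..8.
Σi = 36 − 1 = 35 and Σi² = 204 − 1 = 203.
2·203 − 1·35 = 371.

371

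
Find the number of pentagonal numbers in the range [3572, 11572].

40

The n-th pentagonal number is n(3n−1)/2.
Smallest index with value ≥ 3572: n = 49 (giving 3577).
Largest index with value ≤ 11572: n = 88 (giving 11572).
Indices 49 through 88: 40 terms.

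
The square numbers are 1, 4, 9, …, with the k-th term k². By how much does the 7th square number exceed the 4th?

33

7² = 49 and 4² = 16.
Difference: 49 − 16 = 33.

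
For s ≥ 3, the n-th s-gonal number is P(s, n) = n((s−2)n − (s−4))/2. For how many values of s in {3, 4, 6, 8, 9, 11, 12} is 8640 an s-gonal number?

s = 3: P(3, 130) = 8515 and P(3, 131) = 8646; 8640 is not s-gonal.
s = 4: P(4, 92) = 8464 and P(4, 93) = 8649; 8640 is not s-gonal.
s = 6: P(6, 65) = 8385 and P(6, 66) = 8646; 8640 is not s-gonal.
s = 8: P(8, 54) = 8640. ✓
s = 9: P(9, 50) = 8625 and P(9, 51) = 8976; 8640 is not s-gonal.
s = 11: P(11, 44) = 8558 and P(11, 45) = 8955; 8640 is not s-gonal.
s = 12: P(12, 41) = 8241 and P(12, 42) = 8652; 8640 is not s-gonal.
Hits: s ∈ {8} → 1.

1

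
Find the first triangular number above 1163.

Solve n(n+1)/2 > 1163 for integer n.
The largest n with value ≤ 1163 is 47 (since 1128 ≤ 1163 < 1176), so the first above is n = 48, value 1176.

1176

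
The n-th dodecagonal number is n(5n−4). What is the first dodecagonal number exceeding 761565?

Solve n(5n−4) > 761565 for integer n.
The largest n with value ≤ 761565 is 390 (since 758940 ≤ 761565 < 762841), so the first above is n = 391, value 762841.

762841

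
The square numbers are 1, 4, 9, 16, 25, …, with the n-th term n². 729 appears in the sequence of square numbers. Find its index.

27

We need n² = 729, so n = √729 = 27.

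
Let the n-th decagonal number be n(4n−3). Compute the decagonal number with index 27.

The 27th decagonal number is n(4n−3) with n = 27.
27·(4·27 − 3) = 27·105 = 2835.

2835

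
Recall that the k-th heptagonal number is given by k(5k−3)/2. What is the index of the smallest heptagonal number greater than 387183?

Solve n(5n−3)/2 > 387183 for integer n.
The largest n with value ≤ 387183 is 393 (since 385533 ≤ 387183 < 387499), so the first above is n = 394, value 387499.

394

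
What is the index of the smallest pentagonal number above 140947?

Solve n(3n−1)/2 > 140947 for integer n.
The largest n with value ≤ 140947 is 306 (since 140301 ≤ 140947 < 141220), so the first above is n = 307, value 141220.

307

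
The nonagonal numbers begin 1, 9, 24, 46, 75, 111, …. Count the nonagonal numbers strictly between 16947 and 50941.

51

The n-th nonagonal number is n(7n−5)/2.
Smallest index with value > 16947: n = 70 (giving 16975).
Largest index with value < 50941: n = 120 (giving 50100).
Indices 70 through 120: 51 terms.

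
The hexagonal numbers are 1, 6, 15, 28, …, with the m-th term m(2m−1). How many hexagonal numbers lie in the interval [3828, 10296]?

29

The n-th hexagonal number is n(2n−1).
Smallest index with value ≥ 3828: n = 44 (giving 3828).
Largest index with value ≤ 10296: n = 72 (giving 10296).
Indices 44 through 72: 29 terms.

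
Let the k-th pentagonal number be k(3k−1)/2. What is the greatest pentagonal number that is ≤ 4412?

4347

Solve n(3n−1)/2 ≤ 4412 for integer n.
n = 54 gives 4347 ≤ 4412, while n = 55 gives 4510 > 4412; so the answer is 4347.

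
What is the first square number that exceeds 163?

169

Solve n² > 163 for integer n.
The largest n with value ≤ 163 is 12 (since 144 ≤ 163 < 169), so the first above is n = 13, value 169.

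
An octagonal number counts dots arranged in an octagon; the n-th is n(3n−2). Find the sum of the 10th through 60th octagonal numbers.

217005

Σ i(3i−2) = 3Σi² − 2Σi over i = 10..60.
Σi = 1830 − 45 = 1785 and Σi² = 73810 − 285 = 73525.
3·73525 − 2·1785 = 217005.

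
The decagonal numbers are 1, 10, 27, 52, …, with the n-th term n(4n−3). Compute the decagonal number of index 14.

The 14th decagonal number is n(4n−3) with n = 14.
14·(4·14 − 3) = 14·53 = 742.

742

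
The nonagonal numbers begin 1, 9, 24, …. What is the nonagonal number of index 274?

The 274th nonagonal number is n(7n−5)/2 with n = 274.
274·(7·274 − 5)/2 = 274·1913/2 = 262081.

262081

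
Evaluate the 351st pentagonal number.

351·(3·351 − 1)/2 = 351·1052/2 = 351·526 = 184626.

184626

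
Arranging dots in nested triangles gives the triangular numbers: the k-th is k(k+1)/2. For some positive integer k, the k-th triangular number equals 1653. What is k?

Set n(n+1)/2 = 1653, giving n² + n − 3306 = 0.
So n = (-1 + 115) / 2 = 114/2 = 57.
Check: 57·58/2 = 1653. ✓

57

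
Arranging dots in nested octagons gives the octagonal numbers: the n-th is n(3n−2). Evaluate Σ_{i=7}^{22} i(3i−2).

10648

Σ i(3i−2) = 3Σi² − 2Σi over i = 7..22.
Σi = 253 − 21 = 232 and Σi² = 3795 − 91 = 3704.
3·3704 − 2·232 = 10648.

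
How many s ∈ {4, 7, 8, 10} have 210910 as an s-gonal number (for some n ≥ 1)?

1

s = 4: P(4, 459) = 210681 and P(4, 460) = 211600; 210910 is not s-gonal.
s = 7: P(7, 290) = 209815 and P(7, 291) = 211266; 210910 is not s-gonal.
s = 8: P(8, 265) = 210145 and P(8, 266) = 211736; 210910 is not s-gonal.
s = 10: P(10, 230) = 210910. ✓
Hits: s ∈ {10} → 1.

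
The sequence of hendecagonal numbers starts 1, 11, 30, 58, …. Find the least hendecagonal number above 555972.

Solve n(9n−7)/2 > 555972 for integer n.
The largest n with value ≤ 555972 is 351 (since 553176 ≤ 555972 < 556336), so the first above is n = 352, value 556336.

556336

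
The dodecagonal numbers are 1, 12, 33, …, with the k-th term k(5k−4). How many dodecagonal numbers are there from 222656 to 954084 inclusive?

The n-th dodecagonal number is n(5n−4).
Smallest index with value ≥ 222656: n = 212 (giving 223872).
Largest index with value ≤ 954084: n = 437 (giving 953097).
Indices 212 through 437: 226 terms.

226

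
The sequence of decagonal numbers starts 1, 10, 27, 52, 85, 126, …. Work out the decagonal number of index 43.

7267

The 43rd decagonal number is n(4n−3) with n = 43.
43·(4·43 − 3) = 43·169 = 7267.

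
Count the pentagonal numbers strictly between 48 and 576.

The n-th pentagonal number is n(3n−1)/2.
Smallest index with value > 48: n = 6 (giving 51).
Largest index with value < 576: n = 19 (giving 532).
Indices 6 through 19: 14 terms.

14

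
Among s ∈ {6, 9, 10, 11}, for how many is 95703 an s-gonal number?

1

s = 6: P(6, 219) = 95703. ✓
s = 9: P(9, 165) = 94875 and P(9, 166) = 96031; 95703 is not s-gonal.
s = 10: P(10, 155) = 95635 and P(10, 156) = 96876; 95703 is not s-gonal.
s = 11: P(11, 146) = 95411 and P(11, 147) = 96726; 95703 is not s-gonal.
Hits: s ∈ {6} → 1.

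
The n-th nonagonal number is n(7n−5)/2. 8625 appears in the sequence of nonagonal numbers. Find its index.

Set n(7n−5)/2 = 8625, giving 7n² − 5n − 17250 = 0.
So n = (5 + 695) / 14 = 700/14 = 50.

50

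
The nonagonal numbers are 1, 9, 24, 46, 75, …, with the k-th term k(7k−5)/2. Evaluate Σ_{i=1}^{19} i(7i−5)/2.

8170

Σ i(7i−5)/2 = (7Σi² − 5Σi) / 2 over i = 1..19.
Σi = 190 and Σi² = 2470.
(7·2470 − 5·190) / 2 = 16340/2 = 8170.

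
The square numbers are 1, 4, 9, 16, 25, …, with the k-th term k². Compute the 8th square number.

8² = 64.

64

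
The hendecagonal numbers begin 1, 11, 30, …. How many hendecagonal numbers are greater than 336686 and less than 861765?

The n-th hendecagonal number is n(9n−7)/2.
Smallest index with value > 336686: n = 274 (giving 336883).
Largest index with value < 861765: n = 437 (giving 857831).
Indices 274 through 437: 164 terms.

164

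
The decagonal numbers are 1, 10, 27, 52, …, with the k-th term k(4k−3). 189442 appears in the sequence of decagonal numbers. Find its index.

Set n(4n−3) = 189442, giving 4n² − 3n − 189442 = 0.
The discriminant is 9 + 16·189442 = 3031081, and √3031081 = 1741.
So n = (3 + 1741) / 8 = 1744/8 = 218.
Check: 218·(4·218 − 3) = 189442. ✓

218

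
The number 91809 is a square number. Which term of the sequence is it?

303

We need n² = 91809, so n = √91809 = 303.
Check: 303² = 91809. ✓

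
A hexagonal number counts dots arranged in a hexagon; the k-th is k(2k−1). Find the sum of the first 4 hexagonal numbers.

50

Σ i(2i−1) = 2Σi² − Σi over i = 1..4.
Σi = 10 and Σi² = 30.
2·30 − 1·10 = 50.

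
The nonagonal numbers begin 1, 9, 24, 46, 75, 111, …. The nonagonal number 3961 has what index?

Set n(7n−5)/2 = 3961, giving 7n² − 5n − 7922 = 0.
The discriminant is 25 + 56·3961 = 221841, and √221841 = 471.
So n = (5 + 471) / 14 = 476/14 = 34.

34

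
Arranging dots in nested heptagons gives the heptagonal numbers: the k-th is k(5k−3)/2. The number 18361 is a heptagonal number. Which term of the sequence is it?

86

Set n(5n−3)/2 = 18361, giving 5n² − 3n − 36722 = 0.
The discriminant is 9 + 40·18361 = 734449, and √734449 = 857.
So n = (3 + 857) / 10 = 860/10 = 86.
Check: 86·(5·86 − 3)/2 = 18361. ✓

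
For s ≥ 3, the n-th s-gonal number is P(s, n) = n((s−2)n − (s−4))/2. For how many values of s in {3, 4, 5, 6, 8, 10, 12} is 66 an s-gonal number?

2

s = 3: P(3, 11) = 66. ✓
s = 4: P(4, 8) = 64 and P(4, 9) = 81; 66 is not s-gonal.
s = 5: P(5, 6) = 51 and P(5, 7) = 70; 66 is not s-gonal.
s = 6: P(6, 6) = 66. ✓
s = 8: P(8, 5) = 65 and P(8, 6) = 96; 66 is not s-gonal.
s = 10: P(10, 4) = 52 and P(10, 5) = 85; 66 is not s-gonal.
s = 12: P(12, 4) = 64 and P(12, 5) = 105; 66 is not s-gonal.
Hits: s ∈ {3, 6} → 2.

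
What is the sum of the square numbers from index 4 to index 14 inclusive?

1001

Σ_{i=4}^{14} i² = 1015 − 14 = 1001.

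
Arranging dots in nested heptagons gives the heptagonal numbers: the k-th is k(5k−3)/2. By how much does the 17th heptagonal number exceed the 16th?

81

Consecutive heptagonal numbers differ by 5n − 4: here 5·17 − 4 = 81.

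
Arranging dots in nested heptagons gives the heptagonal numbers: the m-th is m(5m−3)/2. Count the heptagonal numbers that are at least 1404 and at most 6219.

The n-th heptagonal number is n(5n−3)/2.
Smallest index with value ≥ 1404: n = 24 (giving 1404).
Largest index with value ≤ 6219: n = 50 (giving 6175).
Indices 24 through 50: 27 terms.

27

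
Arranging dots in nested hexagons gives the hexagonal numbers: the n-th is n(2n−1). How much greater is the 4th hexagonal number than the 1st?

4·(2·4 − 1) = 28 and 1·(2·1 − 1) = 1.
Difference: 28 − 1 = 27.

27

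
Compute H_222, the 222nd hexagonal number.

98346

222·(2·222 − 1) = 222·443 = 98346.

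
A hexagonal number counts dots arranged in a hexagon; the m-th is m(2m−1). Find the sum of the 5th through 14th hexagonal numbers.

1875

Σ i(2i−1) = 2Σi² − Σi over i = 5..14.
Σi = 105 − 10 = 95 and Σi² = 1015 − 30 = 985.
2·985 − 1·95 = 1875.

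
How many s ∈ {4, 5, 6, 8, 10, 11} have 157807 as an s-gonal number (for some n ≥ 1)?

s = 4: P(4, 397) = 157609 and P(4, 398) = 158404; 157807 is not s-gonal.
s = 5: P(5, 324) = 157302 and P(5, 325) = 158275; 157807 is not s-gonal.
s = 6: P(6, 281) = 157641 and P(6, 282) = 158766; 157807 is not s-gonal.
s = 8: P(8, 229) = 156865 and P(8, 230) = 158240; 157807 is not s-gonal.
s = 10: P(10, 199) = 157807. ✓
s = 11: P(11, 187) = 156706 and P(11, 188) = 158390; 157807 is not s-gonal.
Hits: s ∈ {10} → 1.

1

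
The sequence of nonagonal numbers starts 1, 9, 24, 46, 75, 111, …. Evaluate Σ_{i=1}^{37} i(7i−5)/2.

Σ i(7i−5)/2 = (7Σi² − 5Σi) / 2 over i = 1..37.
Σi = 703 and Σi² = 17575.
(7·17575 − 5·703) / 2 = 119510/2 = 59755.

59755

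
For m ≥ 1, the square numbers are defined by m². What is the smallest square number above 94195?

94249

Solve n² > 94195 for integer n.
The largest n with value ≤ 94195 is 306 (since 93636 ≤ 94195 < 94249), so the first above is n = 307, value 94249.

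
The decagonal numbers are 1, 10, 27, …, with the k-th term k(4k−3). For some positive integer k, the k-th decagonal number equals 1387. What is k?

19

Set n(4n−3) = 1387, giving 4n² − 3n − 1387 = 0.
The discriminant is 9 + 16·1387 = 22201, and √22201 = 149.
So n = (3 + 149) / 8 = 152/8 = 19.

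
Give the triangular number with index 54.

1485

The 54th triangular number is n(n+1)/2 with n = 54.
54·55/2 = 2970/2 = 1485.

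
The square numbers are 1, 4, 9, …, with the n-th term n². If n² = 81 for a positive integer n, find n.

We need n² = 81, so n = √81 = 9.

9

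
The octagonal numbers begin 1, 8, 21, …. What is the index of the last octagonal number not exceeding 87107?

170

Solve n(3n−2) ≤ 87107 for integer n.
n = 170 gives 86360 ≤ 87107, while n = 171 gives 87381 > 87107; so the answer is index 170.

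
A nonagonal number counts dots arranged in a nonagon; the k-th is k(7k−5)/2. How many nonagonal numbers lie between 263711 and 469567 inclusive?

The n-th nonagonal number is n(7n−5)/2.
Smallest index with value ≥ 263711: n = 275 (giving 264000).
Largest index with value ≤ 469567: n = 366 (giving 467931).
Indices 275 through 366: 92 terms.

92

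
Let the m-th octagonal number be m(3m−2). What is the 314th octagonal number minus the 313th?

1879

Consecutive octagonal numbers differ by 6n − 5: here 6·314 − 5 = 1879.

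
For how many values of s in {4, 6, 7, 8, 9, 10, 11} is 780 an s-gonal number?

1

s = 4: P(4, 27) = 729 and P(4, 28) = 784; 780 is not s-gonal.
s = 6: P(6, 20) = 780. ✓
s = 7: P(7, 17) = 697 and P(7, 18) = 783; 780 is not s-gonal.
s = 8: P(8, 16) = 736 and P(8, 17) = 833; 780 is not s-gonal.
s = 9: P(9, 15) = 750 and P(9, 16) = 856; 780 is not s-gonal.
s = 10: P(10, 14) = 742 and P(10, 15) = 855; 780 is not s-gonal.
s = 11: P(11, 13) = 715 and P(11, 14) = 833; 780 is not s-gonal.
Hits: s ∈ {6} → 1.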